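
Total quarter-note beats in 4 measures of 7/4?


Solution.
Time signature 7/4: the bottom number 4 means the quarter note gets one count
The top number 7 means 7 quarter-note beats per measure
Total = 7 × 4 measures
= 28 quarter-note beats


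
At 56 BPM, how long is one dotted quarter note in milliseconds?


Working:
One quarter-note beat = 60000 / BPM = 60000 / 56 ms
Dotted quarter note = 3/2 × quarter note
Duration = 3/2 × 60000 / 56 = 90000 / 56
= 1607.1 ms


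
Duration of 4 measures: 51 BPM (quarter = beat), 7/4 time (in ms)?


Let's work it out.
Quarter-note beat duration = 60000 / 51 ms
Beats per measure (7/4) = 7
One measure = 7 × 60000 / 51 = 420000 / 51 ms
4 measures = 4 × 420000 / 51 = 1680000 / 51
= 32941.2 ms


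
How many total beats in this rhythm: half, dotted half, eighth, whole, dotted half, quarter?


Solution.
Beat values:
  half = 2 beats
  dotted half = 3 beats
  eighth = 0.5 beats
  whole = 4 beats
  dotted half = 3 beats
  quarter = 1 beat
Sum = 2 + 3 + 0.5 + 4 + 3 + 1
= 13.5 beats


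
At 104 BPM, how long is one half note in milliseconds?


Working:
One quarter-note beat = 60000 / BPM = 60000 / 104 ms
Half note = 2 × quarter note
Duration = 2 × 60000 / 104 = 120000 / 104
= 1153.8 ms


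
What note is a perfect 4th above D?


Step by step:
A 4th spans 4 letter names, so from D we land on G
A perfect 4th = 5 semitones above D
Spell G at that pitch: G
= G


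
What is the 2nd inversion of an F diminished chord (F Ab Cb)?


Reasoning:
Root position: F Ab Cb
2nd inversion: move root and 3rd up an octave
Bass note: Cb
Notes (bottom to top) = Cb F Ab


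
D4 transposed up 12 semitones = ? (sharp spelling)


D4: chromatic position 2 in octave 4 → absolute = 4×12 + 2 = 50
Transpose up 12: 50 + 12 = 62
62 = 5×12 + 2 → D in octave 5
Result = D5


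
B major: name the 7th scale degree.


Major scale pattern: W-W-H-W-W-W-H (2-2-1-2-2-2-1 semitones)
Starting from B:
  B + 2 semitones → C#
  C# + 2 semitones → D#
  D# + 1 semitone → E
  E + 2 semitones → F#
  F# + 2 semitones → G#
  G# + 2 semitones → A#
  A# + 1 semitone → B
Scale: B C# D# E F# G# A#
Degree 7 = A#


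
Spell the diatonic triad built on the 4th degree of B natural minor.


Working:
B natural minor scale: B C# D E F# G A
Diatonic triad on degree 4 stacks scale notes 4, 6, 1: E G B
E→G = 3 semitones; E→B = 7 semitones → minor triad
= E G B (minor)


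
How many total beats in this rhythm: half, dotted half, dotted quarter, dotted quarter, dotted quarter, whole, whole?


Beat values:
  half = 2 beats
  dotted half = 3 beats
  dotted quarter = 1.5 beats
  dotted quarter = 1.5 beats
  dotted quarter = 1.5 beats
  whole = 4 beats
  whole = 4 beats
Sum = 2 + 3 + 1.5 + 1.5 + 1.5 + 4 + 4
= 17.5 beats


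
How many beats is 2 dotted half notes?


Working:
Base half note = 2 beats
Dot 1 adds half the previous value: +1
One dotted half = 2 + 1 = 3
2 of them = 2 × 3 = 6
= 6 beats


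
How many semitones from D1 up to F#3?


Step by step:
Absolute semitone position = octave×12 + chromatic position
D1: 1×12 + 2 = 14
F#3: 3×12 + 6 = 42
Difference = 42 - 14 = 28
= 28 semitones


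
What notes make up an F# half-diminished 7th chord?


Solution.
Half-diminished 7th chord = root + minor 3rd + diminished 5th + minor 7th
Seventh chords stack in thirds, so the letter names are F-A-C-E
Root: F#
Minor 3rd above F#: A
Diminished 5th above F#: C
Minor 7th above F#: E
Chord = F# A C E


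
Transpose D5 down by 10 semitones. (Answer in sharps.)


Working:
D5: chromatic position 2 in octave 5 → absolute = 5×12 + 2 = 62
Transpose down 10: 62 - 10 = 52
52 = 4×12 + 4 → E in octave 4
Result = E4


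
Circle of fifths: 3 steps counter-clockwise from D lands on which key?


Reasoning:
Each counter-clockwise step moves down a perfect 5th (= up a perfect 4th)
From D: D → G → C → F
= F


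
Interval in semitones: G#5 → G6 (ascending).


Solution.
Absolute semitone position = octave×12 + chromatic position
G#5: 5×12 + 8 = 68
G6: 6×12 + 7 = 79
Difference = 79 - 68 = 11
= 11 semitones


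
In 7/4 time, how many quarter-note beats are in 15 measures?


Let's work it out.
Time signature 7/4: the bottom number 4 means the quarter note gets one count
The top number 7 means 7 quarter-note beats per measure
Total = 7 × 15 measures
= 105 quarter-note beats


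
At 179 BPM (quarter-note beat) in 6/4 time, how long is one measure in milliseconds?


Solution.
Quarter-note beat duration = 60000 / 179 ms
Beats per measure (6/4) = 6
One measure = 6 × 60000 / 179 = 360000 / 179 ms
= 2011.2 ms


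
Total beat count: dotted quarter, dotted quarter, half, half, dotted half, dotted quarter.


Step by step:
Beat values:
  dotted quarter = 1.5 beats
  dotted quarter = 1.5 beats
  half = 2 beats
  half = 2 beats
  dotted half = 3 beats
  dotted quarter = 1.5 beats
Sum = 1.5 + 1.5 + 2 + 2 + 3 + 1.5
= 11.5 beats


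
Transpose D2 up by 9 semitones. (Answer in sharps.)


Working:
D2: chromatic position 2 in octave 2 → absolute = 2×12 + 2 = 26
Transpose up 9: 26 + 9 = 35
35 = 2×12 + 11 → B in octave 2
Result = B2


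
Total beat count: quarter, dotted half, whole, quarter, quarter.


Beat values:
  quarter = 1 beat
  dotted half = 3 beats
  whole = 4 beats
  quarter = 1 beat
  quarter = 1 beat
Sum = 1 + 3 + 4 + 1 + 1
= 10 beats


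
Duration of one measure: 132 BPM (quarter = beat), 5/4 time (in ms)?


Working:
Quarter-note beat duration = 60000 / 132 ms
Beats per measure (5/4) = 5
One measure = 5 × 60000 / 132 = 300000 / 132 ms
= 2272.7 ms


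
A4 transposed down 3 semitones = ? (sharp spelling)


Let's work it out.
A4: chromatic position 9 in octave 4 → absolute = 4×12 + 9 = 57
Transpose down 3: 57 - 3 = 54
54 = 4×12 + 6 → F# in octave 4
Result = F#4


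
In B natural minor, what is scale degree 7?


Solution.
Natural minor scale pattern: W-H-W-W-H-W-W (2-1-2-2-1-2-2 semitones)
Starting from B:
  B + 2 semitones → C#
  C# + 1 semitone → D
  D + 2 semitones → E
  E + 2 semitones → F#
  F# + 1 semitone → G
  G + 2 semitones → A
  A + 2 semitones → B
Scale: B C# D E F# G A
Degree 7 = A


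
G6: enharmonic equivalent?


Solution.
Enharmonic notes sound the same pitch but are spelled with different letter names
G and F## name the same pitch class
= F##6


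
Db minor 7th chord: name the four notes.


Minor 7th chord = root + minor 3rd + perfect 5th + minor 7th
Seventh chords stack in thirds, so the letter names are D-F-A-C
Root: Db
Minor 3rd above Db: Fb
Perfect 5th above Db: Ab
Minor 7th above Db: Cb
Chord = Db Fb Ab Cb


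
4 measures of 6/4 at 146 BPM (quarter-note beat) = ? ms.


Quarter-note beat duration = 60000 / 146 ms
Beats per measure (6/4) = 6
One measure = 6 × 60000 / 146 = 360000 / 146 ms
4 measures = 4 × 360000 / 146 = 1440000 / 146
= 9863.0 ms


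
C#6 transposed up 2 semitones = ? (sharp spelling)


Let's work it out.
C#6: chromatic position 1 in octave 6 → absolute = 6×12 + 1 = 73
Transpose up 2: 73 + 2 = 75
75 = 6×12 + 3 → D# in octave 6
Result = D#6


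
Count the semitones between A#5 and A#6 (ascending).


Let's work it out.
Absolute semitone position = octave×12 + chromatic position
A#5: 5×12 + 10 = 70
A#6: 6×12 + 10 = 82
Difference = 82 - 70 = 12
= 12 semitones


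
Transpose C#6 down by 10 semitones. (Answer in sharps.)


Reasoning:
C#6: chromatic position 1 in octave 6 → absolute = 6×12 + 1 = 73
Transpose down 10: 73 - 10 = 63
63 = 5×12 + 3 → D# in octave 5
Result = D#5


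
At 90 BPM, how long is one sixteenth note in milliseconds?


One quarter-note beat = 60000 / BPM = 60000 / 90 ms
Sixteenth note = 1/4 × quarter note
Duration = 1/4 × 60000 / 90 = 15000 / 90
= 166.7 ms


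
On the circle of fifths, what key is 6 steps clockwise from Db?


Working:
Each clockwise step on the circle of fifths moves up a perfect 5th
From Db: Db → Ab → Eb → Bb → F → C → G
= G


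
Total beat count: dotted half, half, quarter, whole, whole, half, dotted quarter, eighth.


Beat values:
  dotted half = 3 beats
  half = 2 beats
  quarter = 1 beat
  whole = 4 beats
  whole = 4 beats
  half = 2 beats
  dotted quarter = 1.5 beats
  eighth = 0.5 beats
Sum = 3 + 2 + 1 + 4 + 4 + 2 + 1.5 + 0.5
= 18 beats


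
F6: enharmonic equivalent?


Enharmonic notes sound the same pitch but are spelled with different letter names
F and Gbb name the same pitch class
= Gbb6


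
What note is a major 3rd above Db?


A 3rd spans 3 letter names, so from D we land on F
A major 3rd = 4 semitones above Db
Spell F at that pitch: F
= F


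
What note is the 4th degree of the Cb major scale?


Working:
Major scale pattern: W-W-H-W-W-W-H (2-2-1-2-2-2-1 semitones)
Starting from Cb:
  Cb + 2 semitones → Db
  Db + 2 semitones → Eb
  Eb + 1 semitone → Fb
  Fb + 2 semitones → Gb
  Gb + 2 semitones → Ab
  Ab + 2 semitones → Bb
  Bb + 1 semitone → Cb
Scale: Cb Db Eb Fb Gb Ab Bb
Degree 4 = Fb


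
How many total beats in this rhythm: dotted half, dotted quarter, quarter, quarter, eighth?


Let's work it out.
Beat values:
  dotted half = 3 beats
  dotted quarter = 1.5 beats
  quarter = 1 beat
  quarter = 1 beat
  eighth = 0.5 beats
Sum = 3 + 1.5 + 1 + 1 + 0.5
= 7 beats


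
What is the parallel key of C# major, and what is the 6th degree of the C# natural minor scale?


Solution.
Parallel keys share the same tonic but differ in mode
C# major → parallel is C# minor
C# natural minor scale: C# D# E F# G# A B
= C# minor; 6th degree = A


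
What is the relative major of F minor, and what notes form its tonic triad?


The relative major shares the key signature and is a minor 3rd above the minor tonic
A minor 3rd above F is Ab
→ relative major of F minor is Ab major
Tonic triad of Ab major = root + major 3rd + perfect 5th = Ab C Eb
= Ab major; triad = Ab C Eb


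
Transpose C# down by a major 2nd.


Solution.
major 2nd: 2 letter names, 2 semitones
Letter: C - 1 → B
Pitch: C# - 2 semitones, spelled as a B → B
= B


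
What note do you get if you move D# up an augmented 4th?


augmented 4th: 4 letter names, 6 semitones
Letter: D + 3 → G
Pitch: D# + 6 semitones, spelled as a G → G##
= G##


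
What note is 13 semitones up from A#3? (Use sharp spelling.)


A#3: chromatic position 10 in octave 3 → absolute = 3×12 + 10 = 46
Transpose up 13: 46 + 13 = 59
59 = 4×12 + 11 → B in octave 4
Result = B4


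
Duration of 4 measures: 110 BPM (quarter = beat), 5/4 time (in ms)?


Working:
Quarter-note beat duration = 60000 / 110 ms
Beats per measure (5/4) = 5
One measure = 5 × 60000 / 110 = 300000 / 110 ms
4 measures = 4 × 300000 / 110 = 1200000 / 110
= 10909.1 ms


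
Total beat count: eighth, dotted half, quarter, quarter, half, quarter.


Working:
Beat values:
  eighth = 0.5 beats
  dotted half = 3 beats
  quarter = 1 beat
  quarter = 1 beat
  half = 2 beats
  quarter = 1 beat
Sum = 0.5 + 3 + 1 + 1 + 2 + 1
= 8.5 beats


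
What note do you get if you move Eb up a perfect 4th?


Solution.
perfect 4th: 4 letter names, 5 semitones
Letter: E + 3 → A
Pitch: Eb + 5 semitones, spelled as an A → Ab
= Ab


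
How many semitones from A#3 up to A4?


Let's work it out.
Absolute semitone position = octave×12 + chromatic position
A#3: 3×12 + 10 = 46
A4: 4×12 + 9 = 57
Difference = 57 - 46 = 11
= 11 semitones


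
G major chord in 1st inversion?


Solution.
Root position: G B D
1st inversion: move root up an octave
Bass note: B
Notes (bottom to top) = B D G


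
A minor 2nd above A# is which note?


Step by step:
A 2nd spans 2 letter names, so from A we land on B
A minor 2nd = 1 semitone above A#
Spell B at that pitch: B
= B


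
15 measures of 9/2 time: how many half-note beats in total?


Step by step:
Time signature 9/2: the bottom number 2 means the half note gets one count
The top number 9 means 9 half-note beats per measure
Total = 9 × 15 measures
= 135 half-note beats


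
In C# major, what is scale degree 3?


Let's work it out.
Major scale pattern: W-W-H-W-W-W-H (2-2-1-2-2-2-1 semitones)
Starting from C#:
  C# + 2 semitones → D#
  D# + 2 semitones → E#
  E# + 1 semitone → F#
  F# + 2 semitones → G#
  G# + 2 semitones → A#
  A# + 2 semitones → B#
  B# + 1 semitone → C#
Scale: C# D# E# F# G# A# B#
Degree 3 = E#


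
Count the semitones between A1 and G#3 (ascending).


Absolute semitone position = octave×12 + chromatic position
A1: 1×12 + 9 = 21
G#3: 3×12 + 8 = 44
Difference = 44 - 21 = 23
= 23 semitones


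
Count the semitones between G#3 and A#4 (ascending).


Working:
Absolute semitone position = octave×12 + chromatic position
G#3: 3×12 + 8 = 44
A#4: 4×12 + 10 = 58
Difference = 58 - 44 = 14
= 14 semitones


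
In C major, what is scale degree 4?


Step by step:
Major scale pattern: W-W-H-W-W-W-H (2-2-1-2-2-2-1 semitones)
Starting from C:
  C + 2 semitones → D
  D + 2 semitones → E
  E + 1 semitone → F
  F + 2 semitones → G
  G + 2 semitones → A
  A + 2 semitones → B
  B + 1 semitone → C
Scale: C D E F G A B
Degree 4 = F


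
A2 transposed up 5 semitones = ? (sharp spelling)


A2: chromatic position 9 in octave 2 → absolute = 2×12 + 9 = 33
Transpose up 5: 33 + 5 = 38
38 = 3×12 + 2 → D in octave 3
Result = D3


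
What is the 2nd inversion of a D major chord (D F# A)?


Step by step:
Root position: D F# A
2nd inversion: move root and 3rd up an octave
Bass note: A
Notes (bottom to top) = A D F#


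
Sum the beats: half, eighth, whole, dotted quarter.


Let's work it out.
Beat values:
  half = 2 beats
  eighth = 0.5 beats
  whole = 4 beats
  dotted quarter = 1.5 beats
Sum = 2 + 0.5 + 4 + 1.5
= 8 beats


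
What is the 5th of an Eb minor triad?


Solution.
Minor triad = root + minor 3rd (3 semitones) + perfect 5th (7 semitones)
A triad on Eb stacks thirds, so the chord tones use letter names E-G-B
Root: Eb
Minor 3rd above Eb: Gb
Perfect 5th above Eb: Bb
The 5th = Bb


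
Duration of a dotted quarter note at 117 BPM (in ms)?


Step by step:
One quarter-note beat = 60000 / BPM = 60000 / 117 ms
Dotted quarter note = 3/2 × quarter note
Duration = 3/2 × 60000 / 117 = 90000 / 117
= 769.2 ms


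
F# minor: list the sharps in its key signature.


Sharp minor keys follow the circle of fifths: A(0), E(1), B(2), F#(3), C#(4), G#(5), D#(6), A#(7)
F# minor has 3 sharps
Order of sharps: F# C# G# D# A# E# B# → first 3: F#, C#, G#
= F#, C#, G#


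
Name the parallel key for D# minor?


Reasoning:
Parallel keys share the same tonic but differ in mode
D# minor → parallel is D# major
= D# major


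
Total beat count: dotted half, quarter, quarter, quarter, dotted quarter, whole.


Solution.
Beat values:
  dotted half = 3 beats
  quarter = 1 beat
  quarter = 1 beat
  quarter = 1 beat
  dotted quarter = 1.5 beats
  whole = 4 beats
Sum = 3 + 1 + 1 + 1 + 1.5 + 4
= 11.5 beats


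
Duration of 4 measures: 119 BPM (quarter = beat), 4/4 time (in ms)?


Quarter-note beat duration = 60000 / 119 ms
Beats per measure (4/4) = 4
One measure = 4 × 60000 / 119 = 240000 / 119 ms
4 measures = 4 × 240000 / 119 = 960000 / 119
= 8067.2 ms


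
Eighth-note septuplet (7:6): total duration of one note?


Septuplet: 7 notes occupy the space of 6 eighth notes
Space = 6 × 1/2 = 3 beats
Each septuplet note = 3 / 7 = 3/7 beats
= 3/7 beats


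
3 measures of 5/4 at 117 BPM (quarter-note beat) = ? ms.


Working:
Quarter-note beat duration = 60000 / 117 ms
Beats per measure (5/4) = 5
One measure = 5 × 60000 / 117 = 300000 / 117 ms
3 measures = 3 × 300000 / 117 = 900000 / 117
= 7692.3 ms


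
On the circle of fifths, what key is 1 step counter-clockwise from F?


Each counter-clockwise step moves down a perfect 5th (= up a perfect 4th)
From F: F → Bb
= Bb


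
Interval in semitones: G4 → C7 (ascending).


Let's work it out.
Absolute semitone position = octave×12 + chromatic position
G4: 4×12 + 7 = 55
C7: 7×12 + 0 = 84
Difference = 84 - 55 = 29
= 29 semitones


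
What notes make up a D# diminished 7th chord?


Working:
Diminished 7th chord = root + minor 3rd + diminished 5th + diminished 7th
Seventh chords stack in thirds, so the letter names are D-F-A-C
Root: D#
Minor 3rd above D#: F#
Diminished 5th above D#: A
Diminished 7th above D#: C
Chord = D# F# A C


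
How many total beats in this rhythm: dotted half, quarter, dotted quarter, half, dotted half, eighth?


Beat values:
  dotted half = 3 beats
  quarter = 1 beat
  dotted quarter = 1.5 beats
  half = 2 beats
  dotted half = 3 beats
  eighth = 0.5 beats
Sum = 3 + 1 + 1.5 + 2 + 3 + 0.5
= 11 beats


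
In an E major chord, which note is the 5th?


Let's work it out.
Major triad = root + major 3rd (4 semitones) + perfect 5th (7 semitones)
A triad on E stacks thirds, so the chord tones use letter names E-G-B
Root: E
Major 3rd above E: G#
Perfect 5th above E: B
The 5th = B


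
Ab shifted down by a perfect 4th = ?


Working:
perfect 4th: 4 letter names, 5 semitones
Letter: A - 3 → E
Pitch: Ab - 5 semitones, spelled as an E → Eb
= Eb


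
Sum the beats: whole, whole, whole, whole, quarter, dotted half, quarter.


Working:
Beat values:
  whole = 4 beats
  whole = 4 beats
  whole = 4 beats
  whole = 4 beats
  quarter = 1 beat
  dotted half = 3 beats
  quarter = 1 beat
Sum = 4 + 4 + 4 + 4 + 1 + 3 + 1
= 21 beats


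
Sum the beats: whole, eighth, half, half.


Let's work it out.
Beat values:
  whole = 4 beats
  eighth = 0.5 beats
  half = 2 beats
  half = 2 beats
Sum = 4 + 0.5 + 2 + 2
= 8.5 beats


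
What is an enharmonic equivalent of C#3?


Solution.
Enharmonic notes sound the same pitch but are spelled with different letter names
C# and Db name the same pitch class
= Db3


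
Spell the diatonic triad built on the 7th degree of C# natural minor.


C# natural minor scale: C# D# E F# G# A B
Diatonic triad on degree 7 stacks scale notes 7, 2, 4: B D# F#
B→D# = 4 semitones; B→F# = 7 semitones → major triad
= B D# F# (major)


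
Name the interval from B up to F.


Reasoning:
Letter names: B → F spans 5 letter names → a 5th
Semitones: B → F = 6 half-steps
A 5th of 6 semitones is a diminished 5th
= diminished 5th


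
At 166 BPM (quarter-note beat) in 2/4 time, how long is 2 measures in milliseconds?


Quarter-note beat duration = 60000 / 166 ms
Beats per measure (2/4) = 2
One measure = 2 × 60000 / 166 = 120000 / 166 ms
2 measures = 2 × 120000 / 166 = 240000 / 166
= 1445.8 ms


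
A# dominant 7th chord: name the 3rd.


Solution.
Dominant 7th chord = root + major 3rd + perfect 5th + minor 7th
Seventh chords stack in thirds, so the letter names are A-C-E-G
Root: A#
Major 3rd above A#: C##
Perfect 5th above A#: E#
Minor 7th above A#: G#
The 3rd = C##


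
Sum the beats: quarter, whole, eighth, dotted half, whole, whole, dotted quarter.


Step by step:
Beat values:
  quarter = 1 beat
  whole = 4 beats
  eighth = 0.5 beats
  dotted half = 3 beats
  whole = 4 beats
  whole = 4 beats
  dotted quarter = 1.5 beats
Sum = 1 + 4 + 0.5 + 3 + 4 + 4 + 1.5
= 18 beats


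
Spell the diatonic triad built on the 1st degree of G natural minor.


G natural minor scale: G A Bb C D Eb F
Diatonic triad on degree 1 stacks scale notes 1, 3, 5: G Bb D
G→Bb = 3 semitones; G→D = 7 semitones → minor triad
= G Bb D (minor)


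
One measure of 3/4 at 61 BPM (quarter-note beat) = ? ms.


Working:
Quarter-note beat duration = 60000 / 61 ms
Beats per measure (3/4) = 3
One measure = 3 × 60000 / 61 = 180000 / 61 ms
= 2950.8 ms


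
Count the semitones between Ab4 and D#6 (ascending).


Working:
Absolute semitone position = octave×12 + chromatic position
Ab4: 4×12 + 8 = 56
D#6: 6×12 + 3 = 75
Difference = 75 - 56 = 19
= 19 semitones


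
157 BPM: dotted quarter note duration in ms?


Let's work it out.
One quarter-note beat = 60000 / BPM = 60000 / 157 ms
Dotted quarter note = 3/2 × quarter note
Duration = 3/2 × 60000 / 157 = 90000 / 157
= 573.2 ms


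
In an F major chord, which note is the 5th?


Let's work it out.
Major triad = root + major 3rd (4 semitones) + perfect 5th (7 semitones)
A triad on F stacks thirds, so the chord tones use letter names F-A-C
Root: F
Major 3rd above F: A
Perfect 5th above F: C
The 5th = C


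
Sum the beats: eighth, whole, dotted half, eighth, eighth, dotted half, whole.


Reasoning:
Beat values:
  eighth = 0.5 beats
  whole = 4 beats
  dotted half = 3 beats
  eighth = 0.5 beats
  eighth = 0.5 beats
  dotted half = 3 beats
  whole = 4 beats
Sum = 0.5 + 4 + 3 + 0.5 + 0.5 + 3 + 4
= 15.5 beats


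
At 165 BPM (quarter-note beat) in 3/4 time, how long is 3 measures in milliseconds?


Working:
Quarter-note beat duration = 60000 / 165 ms
Beats per measure (3/4) = 3
One measure = 3 × 60000 / 165 = 180000 / 165 ms
3 measures = 3 × 180000 / 165 = 540000 / 165
= 3272.7 ms


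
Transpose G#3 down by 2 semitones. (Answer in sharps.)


Reasoning:
G#3: chromatic position 8 in octave 3 → absolute = 3×12 + 8 = 44
Transpose down 2: 44 - 2 = 42
42 = 3×12 + 6 → F# in octave 3
Result = F#3


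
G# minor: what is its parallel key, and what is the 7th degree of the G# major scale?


Working:
Parallel keys share the same tonic but differ in mode
G# minor → parallel is G# major
G# major scale: G# A# B# C# D# E# F##
= G# major; 7th degree = F##


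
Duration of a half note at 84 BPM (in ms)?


Step by step:
One quarter-note beat = 60000 / BPM = 60000 / 84 ms
Half note = 2 × quarter note
Duration = 2 × 60000 / 84 = 120000 / 84
= 1428.6 ms


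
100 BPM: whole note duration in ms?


Reasoning:
One quarter-note beat = 60000 / BPM = 60000 / 100 ms
Whole note = 4 × quarter note
Duration = 4 × 60000 / 100 = 240000 / 100
= 2400.0 ms


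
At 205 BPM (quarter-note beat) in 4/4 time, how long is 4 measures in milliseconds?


Quarter-note beat duration = 60000 / 205 ms
Beats per measure (4/4) = 4
One measure = 4 × 60000 / 205 = 240000 / 205 ms
4 measures = 4 × 240000 / 205 = 960000 / 205
= 4682.9 ms


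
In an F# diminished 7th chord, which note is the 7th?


Reasoning:
Diminished 7th chord = root + minor 3rd + diminished 5th + diminished 7th
Seventh chords stack in thirds, so the letter names are F-A-C-E
Root: F#
Minor 3rd above F#: A
Diminished 5th above F#: C
Diminished 7th above F#: Eb
The 7th = Eb


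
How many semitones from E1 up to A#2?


Solution.
Absolute semitone position = octave×12 + chromatic position
E1: 1×12 + 4 = 16
A#2: 2×12 + 10 = 34
Difference = 34 - 16 = 18
= 18 semitones


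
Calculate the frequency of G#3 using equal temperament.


Reasoning:
f = 440 × 2^(n/12) where n = semitones from A4
G#3: -13 semitones from A4
f = 440 × 2^(-13/12)
f = 207.65 Hz


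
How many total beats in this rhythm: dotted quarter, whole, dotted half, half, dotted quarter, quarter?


Let's work it out.
Beat values:
  dotted quarter = 1.5 beats
  whole = 4 beats
  dotted half = 3 beats
  half = 2 beats
  dotted quarter = 1.5 beats
  quarter = 1 beat
Sum = 1.5 + 4 + 3 + 2 + 1.5 + 1
= 13 beats


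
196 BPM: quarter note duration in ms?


Working:
One quarter-note beat = 60000 / BPM = 60000 / 196 ms
Duration = 60000 / 196
= 306.1 ms


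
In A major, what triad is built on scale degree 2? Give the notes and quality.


Reasoning:
A major scale: A B C# D E F# G#
Diatonic triad on degree 2 stacks scale notes 2, 4, 6: B D F#
B→D = 3 semitones; B→F# = 7 semitones → minor triad
= B D F# (minor)


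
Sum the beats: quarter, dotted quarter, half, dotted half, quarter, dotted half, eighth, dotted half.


Let's work it out.
Beat values:
  quarter = 1 beat
  dotted quarter = 1.5 beats
  half = 2 beats
  dotted half = 3 beats
  quarter = 1 beat
  dotted half = 3 beats
  eighth = 0.5 beats
  dotted half = 3 beats
Sum = 1 + 1.5 + 2 + 3 + 1 + 3 + 0.5 + 3
= 15 beats


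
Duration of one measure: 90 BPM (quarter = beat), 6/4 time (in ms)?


Reasoning:
Quarter-note beat duration = 60000 / 90 ms
Beats per measure (6/4) = 6
One measure = 6 × 60000 / 90 = 360000 / 90 ms
= 4000.0 ms


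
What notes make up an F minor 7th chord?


Reasoning:
Minor 7th chord = root + minor 3rd + perfect 5th + minor 7th
Seventh chords stack in thirds, so the letter names are F-A-C-E
Root: F
Minor 3rd above F: Ab
Perfect 5th above F: C
Minor 7th above F: Eb
Chord = F Ab C Eb


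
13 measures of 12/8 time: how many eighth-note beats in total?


Time signature 12/8: the bottom number 8 means the eighth note gets one count
The top number 12 means 12 eighth-note beats per measure
Total = 12 × 13 measures
= 156 eighth-note beats


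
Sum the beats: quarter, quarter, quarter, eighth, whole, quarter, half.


Beat values:
  quarter = 1 beat
  quarter = 1 beat
  quarter = 1 beat
  eighth = 0.5 beats
  whole = 4 beats
  quarter = 1 beat
  half = 2 beats
Sum = 1 + 1 + 1 + 0.5 + 4 + 1 + 2
= 10.5 beats


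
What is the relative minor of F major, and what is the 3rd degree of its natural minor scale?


Let's work it out.
The relative minor shares the major's key signature and starts on its 6th degree
6th degree = a major 6th above the tonic; a major 6th above F is D
→ relative minor of F major is D minor
D natural minor scale: D E F G A Bb C
= D minor; 3rd degree = F


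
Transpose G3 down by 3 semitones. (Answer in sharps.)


G3: chromatic position 7 in octave 3 → absolute = 3×12 + 7 = 43
Transpose down 3: 43 - 3 = 40
40 = 3×12 + 4 → E in octave 3
Result = E3


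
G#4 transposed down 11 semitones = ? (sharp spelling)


Working:
G#4: chromatic position 8 in octave 4 → absolute = 4×12 + 8 = 56
Transpose down 11: 56 - 11 = 45
45 = 3×12 + 9 → A in octave 3
Result = A3


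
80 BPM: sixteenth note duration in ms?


Reasoning:
One quarter-note beat = 60000 / BPM = 60000 / 80 ms
Sixteenth note = 1/4 × quarter note
Duration = 1/4 × 60000 / 80 = 15000 / 80
= 187.5 ms


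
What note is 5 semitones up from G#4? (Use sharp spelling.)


Working:
G#4: chromatic position 8 in octave 4 → absolute = 4×12 + 8 = 56
Transpose up 5: 56 + 5 = 61
61 = 5×12 + 1 → C# in octave 5
Result = C#5


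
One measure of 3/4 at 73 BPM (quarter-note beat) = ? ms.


Step by step:
Quarter-note beat duration = 60000 / 73 ms
Beats per measure (3/4) = 3
One measure = 3 × 60000 / 73 = 180000 / 73 ms
= 2465.8 ms


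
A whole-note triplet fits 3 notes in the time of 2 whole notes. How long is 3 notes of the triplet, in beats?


Let's work it out.
Triplet: 3 notes occupy the space of 2 whole notes
Space = 2 × 4 = 8 beats
Each triplet note = 8 / 3 = 8/3 beats
3 notes = 3 × 8/3 = 8
= 8 beats


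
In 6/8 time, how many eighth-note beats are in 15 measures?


Solution.
Time signature 6/8: the bottom number 8 means the eighth note gets one count
The top number 6 means 6 eighth-note beats per measure
Total = 6 × 15 measures
= 90 eighth-note beats


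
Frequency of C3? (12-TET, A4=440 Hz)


Solution.
f = 440 × 2^(n/12) where n = semitones from A4
C3: -21 semitones from A4
f = 440 × 2^(-21/12)
f = 130.81 Hz


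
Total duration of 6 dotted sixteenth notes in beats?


Solution.
Base sixteenth note = 1/4 beats
Dot 1 adds half the previous value: +1/8
One dotted sixteenth = 1/4 + 1/8 = 3/8
6 of them = 6 × 3/8 = 9/4
= 9/4 beats


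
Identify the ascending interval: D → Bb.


Reasoning:
Letter names: D → B spans 6 letter names → a 6th
Semitones: D → Bb = 8 half-steps
A 6th of 8 semitones is a minor 6th
= minor 6th


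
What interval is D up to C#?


Letter names: D → C spans 7 letter names → a 7th
Semitones: D → C# = 11 half-steps
A 7th of 11 semitones is a major 7th
= major 7th


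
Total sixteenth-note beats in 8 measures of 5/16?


Reasoning:
Time signature 5/16: the bottom number 16 means the sixteenth note gets one count
The top number 5 means 5 sixteenth-note beats per measure
Total = 5 × 8 measures
= 40 sixteenth-note beats


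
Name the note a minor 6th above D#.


A 6th spans 6 letter names, so from D we land on B
A minor 6th = 8 semitones above D#
Spell B at that pitch: B
= B


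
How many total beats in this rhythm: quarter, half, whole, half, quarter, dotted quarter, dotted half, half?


Working:
Beat values:
  quarter = 1 beat
  half = 2 beats
  whole = 4 beats
  half = 2 beats
  quarter = 1 beat
  dotted quarter = 1.5 beats
  dotted half = 3 beats
  half = 2 beats
Sum = 1 + 2 + 4 + 2 + 1 + 1.5 + 3 + 2
= 16.5 beats


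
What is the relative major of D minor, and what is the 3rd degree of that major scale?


Reasoning:
The relative major shares the key signature and is a minor 3rd above the minor tonic
A minor 3rd above D is F
→ relative major of D minor is F major
F major scale: F G A Bb C D E
= F major; 3rd degree = A


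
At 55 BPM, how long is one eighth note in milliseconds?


One quarter-note beat = 60000 / BPM = 60000 / 55 ms
Eighth note = 1/2 × quarter note
Duration = 1/2 × 60000 / 55 = 30000 / 55
= 545.5 ms


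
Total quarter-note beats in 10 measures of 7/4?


Let's work it out.
Time signature 7/4: the bottom number 4 means the quarter note gets one count
The top number 7 means 7 quarter-note beats per measure
Total = 7 × 10 measures
= 70 quarter-note beats


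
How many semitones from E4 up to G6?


Absolute semitone position = octave×12 + chromatic position
E4: 4×12 + 4 = 52
G6: 6×12 + 7 = 79
Difference = 79 - 52 = 27
= 27 semitones


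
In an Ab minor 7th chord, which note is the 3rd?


Let's work it out.
Minor 7th chord = root + minor 3rd + perfect 5th + minor 7th
Seventh chords stack in thirds, so the letter names are A-C-E-G
Root: Ab
Minor 3rd above Ab: Cb
Perfect 5th above Ab: Eb
Minor 7th above Ab: Gb
The 3rd = Cb


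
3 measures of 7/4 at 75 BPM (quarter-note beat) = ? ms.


Working:
Quarter-note beat duration = 60000 / 75 ms
Beats per measure (7/4) = 7
One measure = 7 × 60000 / 75 = 420000 / 75 ms
3 measures = 3 × 420000 / 75 = 1260000 / 75
= 16800.0 ms


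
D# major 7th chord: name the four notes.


Step by step:
Major 7th chord = root + major 3rd + perfect 5th + major 7th
Seventh chords stack in thirds, so the letter names are D-F-A-C
Root: D#
Major 3rd above D#: F##
Perfect 5th above D#: A#
Major 7th above D#: C##
Chord = D# F## A# C##


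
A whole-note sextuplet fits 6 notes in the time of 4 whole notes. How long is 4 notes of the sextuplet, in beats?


Sextuplet: 6 notes occupy the space of 4 whole notes
Space = 4 × 4 = 16 beats
Each sextuplet note = 16 / 6 = 8/3 beats
4 notes = 4 × 8/3 = 32/3
= 32/3 beats


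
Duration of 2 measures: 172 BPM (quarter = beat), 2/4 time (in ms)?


Quarter-note beat duration = 60000 / 172 ms
Beats per measure (2/4) = 2
One measure = 2 × 60000 / 172 = 120000 / 172 ms
2 measures = 2 × 120000 / 172 = 240000 / 172
= 1395.3 ms


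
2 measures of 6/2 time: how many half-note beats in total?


Solution.
Time signature 6/2: the bottom number 2 means the half note gets one count
The top number 6 means 6 half-note beats per measure
Total = 6 × 2 measures
= 12 half-note beats


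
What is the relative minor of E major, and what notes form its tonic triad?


Reasoning:
The relative minor shares the major's key signature and starts on its 6th degree
6th degree = a major 6th above the tonic; a major 6th above E is C#
→ relative minor of E major is C# minor
Tonic triad of C# minor = root + minor 3rd + perfect 5th = C# E G#
= C# minor; triad = C# E G#


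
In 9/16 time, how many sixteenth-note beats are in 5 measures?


Reasoning:
Time signature 9/16: the bottom number 16 means the sixteenth note gets one count
The top number 9 means 9 sixteenth-note beats per measure
Total = 9 × 5 measures
= 45 sixteenth-note beats


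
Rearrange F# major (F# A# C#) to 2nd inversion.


Working:
Root position: F# A# C#
2nd inversion: move root and 3rd up an octave
Bass note: C#
Notes (bottom to top) = C# F# A#


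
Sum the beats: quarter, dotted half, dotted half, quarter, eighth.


Reasoning:
Beat values:
  quarter = 1 beat
  dotted half = 3 beats
  dotted half = 3 beats
  quarter = 1 beat
  eighth = 0.5 beats
Sum = 1 + 3 + 3 + 1 + 0.5
= 8.5 beats


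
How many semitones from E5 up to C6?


Step by step:
Absolute semitone position = octave×12 + chromatic position
E5: 5×12 + 4 = 64
C6: 6×12 + 0 = 72
Difference = 72 - 64 = 8
= 8 semitones


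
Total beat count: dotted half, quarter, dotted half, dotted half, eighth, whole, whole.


Working:
Beat values:
  dotted half = 3 beats
  quarter = 1 beat
  dotted half = 3 beats
  dotted half = 3 beats
  eighth = 0.5 beats
  whole = 4 beats
  whole = 4 beats
Sum = 3 + 1 + 3 + 3 + 0.5 + 4 + 4
= 18.5 beats


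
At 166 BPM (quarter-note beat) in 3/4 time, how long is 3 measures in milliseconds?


Quarter-note beat duration = 60000 / 166 ms
Beats per measure (3/4) = 3
One measure = 3 × 60000 / 166 = 180000 / 166 ms
3 measures = 3 × 180000 / 166 = 540000 / 166
= 3253.0 ms


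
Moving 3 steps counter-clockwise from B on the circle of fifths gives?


Working:
Each counter-clockwise step moves down a perfect 5th (= up a perfect 4th)
From B: B → E → A → D
= D


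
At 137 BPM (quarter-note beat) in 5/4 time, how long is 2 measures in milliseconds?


Step by step:
Quarter-note beat duration = 60000 / 137 ms
Beats per measure (5/4) = 5
One measure = 5 × 60000 / 137 = 300000 / 137 ms
2 measures = 2 × 300000 / 137 = 600000 / 137
= 4379.6 ms


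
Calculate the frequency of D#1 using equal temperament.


Step by step:
f = 440 × 2^(n/12) where n = semitones from A4
D#1: -42 semitones from A4
f = 440 × 2^(-42/12)
f = 38.89 Hz


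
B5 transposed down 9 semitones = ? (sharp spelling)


Working:
B5: chromatic position 11 in octave 5 → absolute = 5×12 + 11 = 71
Transpose down 9: 71 - 9 = 62
62 = 5×12 + 2 → D in octave 5
Result = D5


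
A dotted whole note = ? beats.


Base whole note = 4 beats
Dot 1 adds half the previous value: +2
One dotted whole = 4 + 2 = 6
= 6 beats


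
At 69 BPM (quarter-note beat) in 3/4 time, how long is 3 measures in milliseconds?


Solution.
Quarter-note beat duration = 60000 / 69 ms
Beats per measure (3/4) = 3
One measure = 3 × 60000 / 69 = 180000 / 69 ms
3 measures = 3 × 180000 / 69 = 540000 / 69
= 7826.1 ms


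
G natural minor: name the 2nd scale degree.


Let's work it out.
Natural minor scale pattern: W-H-W-W-H-W-W (2-1-2-2-1-2-2 semitones)
Starting from G:
  G + 2 semitones → A
  A + 1 semitone → Bb
  Bb + 2 semitones → C
  C + 2 semitones → D
  D + 1 semitone → Eb
  Eb + 2 semitones → F
  F + 2 semitones → G
Scale: G A Bb C D Eb F
Degree 2 = A


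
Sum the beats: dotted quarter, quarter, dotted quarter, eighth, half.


Reasoning:
Beat values:
  dotted quarter = 1.5 beats
  quarter = 1 beat
  dotted quarter = 1.5 beats
  eighth = 0.5 beats
  half = 2 beats
Sum = 1.5 + 1 + 1.5 + 0.5 + 2
= 6.5 beats


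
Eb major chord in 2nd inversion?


Root position: Eb G Bb
2nd inversion: move root and 3rd up an octave
Bass note: Bb
Notes (bottom to top) = Bb Eb G


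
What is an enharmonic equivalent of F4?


Working:
Enharmonic notes sound the same pitch but are spelled with different letter names
F and Gbb name the same pitch class
= Gbb4


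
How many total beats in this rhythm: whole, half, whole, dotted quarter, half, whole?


Beat values:
  whole = 4 beats
  half = 2 beats
  whole = 4 beats
  dotted quarter = 1.5 beats
  half = 2 beats
  whole = 4 beats
Sum = 4 + 2 + 4 + 1.5 + 2 + 4
= 17.5 beats


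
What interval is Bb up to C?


Letter names: B → C spans 2 letter names → a 2nd
Semitones: Bb → C = 2 half-steps
A 2nd of 2 semitones is a major 2nd
= major 2nd


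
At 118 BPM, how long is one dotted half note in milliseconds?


One quarter-note beat = 60000 / BPM = 60000 / 118 ms
Dotted half note = 3 × quarter note
Duration = 3 × 60000 / 118 = 180000 / 118
= 1525.4 ms


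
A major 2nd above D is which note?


Reasoning:
A 2nd spans 2 letter names, so from D we land on E
A major 2nd = 2 semitones above D
Spell E at that pitch: E
= E


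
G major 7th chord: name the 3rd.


Working:
Major 7th chord = root + major 3rd + perfect 5th + major 7th
Seventh chords stack in thirds, so the letter names are G-B-D-F
Root: G
Major 3rd above G: B
Perfect 5th above G: D
Major 7th above G: F#
The 3rd = B


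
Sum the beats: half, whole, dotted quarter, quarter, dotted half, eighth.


Reasoning:
Beat values:
  half = 2 beats
  whole = 4 beats
  dotted quarter = 1.5 beats
  quarter = 1 beat
  dotted half = 3 beats
  eighth = 0.5 beats
Sum = 2 + 4 + 1.5 + 1 + 3 + 0.5
= 12 beats


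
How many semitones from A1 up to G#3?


Absolute semitone position = octave×12 + chromatic position
A1: 1×12 + 9 = 21
G#3: 3×12 + 8 = 44
Difference = 44 - 21 = 23
= 23 semitones


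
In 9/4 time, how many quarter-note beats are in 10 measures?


Working:
Time signature 9/4: the bottom number 4 means the quarter note gets one count
The top number 9 means 9 quarter-note beats per measure
Total = 9 × 10 measures
= 90 quarter-note beats


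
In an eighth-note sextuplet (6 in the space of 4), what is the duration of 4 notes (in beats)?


Sextuplet: 6 notes occupy the space of 4 eighth notes
Space = 4 × 1/2 = 2 beats
Each sextuplet note = 2 / 6 = 1/3 beats
4 notes = 4 × 1/3 = 4/3
= 4/3 beats


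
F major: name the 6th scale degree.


Major scale pattern: W-W-H-W-W-W-H (2-2-1-2-2-2-1 semitones)
Starting from F:
  F + 2 semitones → G
  G + 2 semitones → A
  A + 1 semitone → Bb
  Bb + 2 semitones → C
  C + 2 semitones → D
  D + 2 semitones → E
  E + 1 semitone → F
Scale: F G A Bb C D E
Degree 6 = D


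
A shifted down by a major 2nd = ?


Working:
major 2nd: 2 letter names, 2 semitones
Letter: A - 1 → G
Pitch: A - 2 semitones, spelled as a G → G
= G


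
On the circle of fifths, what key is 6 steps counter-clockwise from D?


Solution.
Each counter-clockwise step moves down a perfect 5th (= up a perfect 4th)
From D: D → G → C → F → Bb → Eb → Ab
= Ab


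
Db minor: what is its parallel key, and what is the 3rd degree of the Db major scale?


Parallel keys share the same tonic but differ in mode
Db minor → parallel is Db major
Db major scale: Db Eb F Gb Ab Bb C
= Db major; 3rd degree = F


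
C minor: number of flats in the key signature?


Reasoning:
Flat minor keys: A(0), D(1), G(2), C(3), F(4), Bb(5), Eb(6), Ab(7)
C minor has 3 flats
Order of flats: Bb Eb Ab Db Gb Cb Fb → first 3: Bb, Eb, Ab
= 3 flats


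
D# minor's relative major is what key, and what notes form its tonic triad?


Step by step:
The relative major shares the key signature and is a minor 3rd above the minor tonic
A minor 3rd above D# is F#
→ relative major of D# minor is F# major
Tonic triad of F# major = root + major 3rd + perfect 5th = F# A# C#
= F# major; triad = F# A# C#


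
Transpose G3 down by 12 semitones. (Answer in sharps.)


Reasoning:
G3: chromatic position 7 in octave 3 → absolute = 3×12 + 7 = 43
Transpose down 12: 43 - 12 = 31
31 = 2×12 + 7 → G in octave 2
Result = G2


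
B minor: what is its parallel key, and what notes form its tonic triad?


Step by step:
Parallel keys share the same tonic but differ in mode
B minor → parallel is B major
Tonic triad of B major = B D# F#
= B major; triad = B D# F#


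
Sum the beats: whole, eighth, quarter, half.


Beat values:
  whole = 4 beats
  eighth = 0.5 beats
  quarter = 1 beat
  half = 2 beats
Sum = 4 + 0.5 + 1 + 2
= 7.5 beats


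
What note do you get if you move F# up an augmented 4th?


augmented 4th: 4 letter names, 6 semitones
Letter: F + 3 → B
Pitch: F# + 6 semitones, spelled as a B → B#
= B#
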